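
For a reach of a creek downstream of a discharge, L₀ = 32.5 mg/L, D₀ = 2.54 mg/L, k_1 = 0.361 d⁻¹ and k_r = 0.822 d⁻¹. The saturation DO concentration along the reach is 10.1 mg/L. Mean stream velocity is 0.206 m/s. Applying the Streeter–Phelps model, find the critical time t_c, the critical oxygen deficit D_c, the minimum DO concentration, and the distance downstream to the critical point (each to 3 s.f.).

t_c ≈ 1.56 d; D_c ≈ 8.14 mg/L; min DO ≈ 1.96 mg/L; x_c ≈ 27.7 km

t_c = [1/(k_r−k_1)] ln[(k_r/k_1)(1 − D₀(k_r−k_1)/(k_1 L₀))]
= [1/(0.822−0.361)] ln[(0.822/0.361)(1 − 2.54×0.4610/(0.361×32.5))]
= (1/0.4610) ln[2.277 × 0.9002] = 2.169 × ln(2.050) = 2.169 × 0.7177 = 1.557 d.
L(t_c) = L₀ e^(−k_1 t_c) = 32.5 × 0.5700 = 18.53 mg/L, and at the critical point k_r D_c = k_1 L, so D_c = (0.361/0.822) × 18.53 = 8.136 mg/L.
Minimum DO = C_s − D_c = 10.1 − 8.136 = 1.964 mg/L.
x_c = v t_c = 0.206 m/s × 1.557 d × 86400 s/d = 27710 m ≈ 27.7 km.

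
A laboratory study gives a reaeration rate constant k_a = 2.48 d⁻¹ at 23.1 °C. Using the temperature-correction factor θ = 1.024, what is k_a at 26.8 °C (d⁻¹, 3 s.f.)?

k_a ≈ 2.71 d⁻¹

k_a(T₂) = k_a(T₁) · θ^(T₂−T₁) = 2.48 × 1.024^(26.8−23.1)
= 2.48 × 1.024^3.70 = 2.48 × 1.092 = 2.707 d⁻¹.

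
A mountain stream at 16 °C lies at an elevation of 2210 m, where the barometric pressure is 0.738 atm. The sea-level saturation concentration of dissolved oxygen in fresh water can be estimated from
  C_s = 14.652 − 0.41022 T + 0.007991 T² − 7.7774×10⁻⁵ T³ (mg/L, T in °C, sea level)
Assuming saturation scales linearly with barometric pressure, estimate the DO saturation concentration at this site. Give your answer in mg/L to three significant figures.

C_s ≈ 7.24 mg/L

At sea level: C_s = 14.652 − 0.41022×16 + 0.007991×16² − 7.7774×10⁻⁵×16³ = 9.816 mg/L.
Pressure correction: C_s' = 9.816 × 0.738 = 7.244 mg/L.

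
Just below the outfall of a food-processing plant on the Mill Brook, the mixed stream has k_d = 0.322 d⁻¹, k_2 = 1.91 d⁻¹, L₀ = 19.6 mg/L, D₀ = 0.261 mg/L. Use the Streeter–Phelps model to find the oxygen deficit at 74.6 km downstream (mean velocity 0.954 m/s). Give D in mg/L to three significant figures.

Travel time t = x/v = 74.6 km / (0.954 m/s) = 74600 m / 0.954 m/s = 78200 s = 0.9051 d.
k_d L₀/(k_2−k_d) = 0.322×19.6/(1.91−0.322) = 6.311/1.588 = 3.974 mg/L.
e^(−k_d t) = e^(−0.322×0.9051) = 0.7472; e^(−k_2 t) = e^(−1.91×0.9051) = 0.1775.
D = 3.974 × (0.7472 − 0.1775) + 0.261 × 0.1775 = 2.264 + 0.04633 = 2.310 mg/L.

D ≈ 2.31 mg/L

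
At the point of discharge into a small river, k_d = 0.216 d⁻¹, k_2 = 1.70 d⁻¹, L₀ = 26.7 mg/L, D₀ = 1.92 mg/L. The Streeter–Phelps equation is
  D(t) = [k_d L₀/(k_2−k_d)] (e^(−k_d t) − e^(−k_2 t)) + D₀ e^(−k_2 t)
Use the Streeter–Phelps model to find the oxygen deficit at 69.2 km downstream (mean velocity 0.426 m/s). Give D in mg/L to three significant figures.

D ≈ 2.51 mg/L

Travel time t = x/v = 69.2 km / (0.426 m/s) = 69200 m / 0.426 m/s = 162400 s = 1.880 d.
k_d L₀/(k_2−k_d) = 0.216×26.7/(1.70−0.216) = 5.767/1.484 = 3.886 mg/L.
e^(−k_d t) = e^(−0.216×1.880) = 0.6662; e^(−k_2 t) = e^(−1.70×1.880) = 0.04092.
D = 3.886 × (0.6662 − 0.04092) + 1.92 × 0.04092 = 2.430 + 0.07856 = 2.509 mg/L.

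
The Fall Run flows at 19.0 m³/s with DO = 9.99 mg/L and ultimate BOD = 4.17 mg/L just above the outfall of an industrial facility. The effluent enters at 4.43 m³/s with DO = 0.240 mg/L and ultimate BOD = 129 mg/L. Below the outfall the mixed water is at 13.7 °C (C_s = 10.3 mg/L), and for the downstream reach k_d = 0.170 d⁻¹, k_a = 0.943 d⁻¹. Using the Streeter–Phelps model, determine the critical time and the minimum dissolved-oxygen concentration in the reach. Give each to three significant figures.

t_c ≈ 1.65 d; minimum DO ≈ 6.52 mg/L

Mixed DO = (19.0×9.99 + 4.43×0.240)/(19.0+4.43) = 190.9/23.43 = 8.147 mg/L.
Mixed L₀ = (19.0×4.17 + 4.43×129)/(23.43) = 650.7/23.43 = 27.77 mg/L.
Initial deficit D₀ = C_s − DO₀ = 10.3 − 8.147 = 2.153 mg/L.
t_c = (1/0.7730) ln[(0.943/0.170)(1 − 2.153×0.7730/(0.170×27.77))] = 1.294 × ln(3.591) = 1.654 d.
D_c = (0.170/0.943) × 27.77 × e^(−0.170×1.654) = 0.1803 × 27.77 × 0.7549 = 3.780 mg/L.
Minimum DO = 10.3 − 3.780 = 6.520 mg/L.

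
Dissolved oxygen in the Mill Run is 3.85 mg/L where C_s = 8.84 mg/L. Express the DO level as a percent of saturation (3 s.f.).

43.6 % saturation

% saturation = C/C_s × 100 = 3.85/8.84 × 100 = 43.6 %.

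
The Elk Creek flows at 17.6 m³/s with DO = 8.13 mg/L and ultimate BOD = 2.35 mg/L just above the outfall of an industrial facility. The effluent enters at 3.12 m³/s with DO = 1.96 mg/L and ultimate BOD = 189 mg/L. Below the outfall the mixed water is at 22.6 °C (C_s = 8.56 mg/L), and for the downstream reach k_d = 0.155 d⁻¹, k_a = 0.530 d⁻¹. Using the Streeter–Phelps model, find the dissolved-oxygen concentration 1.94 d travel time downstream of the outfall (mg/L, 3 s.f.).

DO ≈ 3.26 mg/L

Mixed DO = (17.6×8.13 + 3.12×1.96)/(17.6+3.12) = 149.2/20.72 = 7.201 mg/L.
Mixed L₀ = (17.6×2.35 + 3.12×189)/(20.72) = 631.0/20.72 = 30.46 mg/L.
Initial deficit D₀ = C_s − DO₀ = 8.56 − 7.201 = 1.359 mg/L.
D(1.94) = [0.155×30.46/(0.530−0.155)](e^(−0.155×1.94) − e^(−0.530×1.94)) + 1.359 e^(−0.530×1.94)
= 12.59 × (0.7403 − 0.3577) + 1.359 × 0.3577 = 5.303 mg/L.
DO = 8.56 − 5.303 = 3.257 mg/L.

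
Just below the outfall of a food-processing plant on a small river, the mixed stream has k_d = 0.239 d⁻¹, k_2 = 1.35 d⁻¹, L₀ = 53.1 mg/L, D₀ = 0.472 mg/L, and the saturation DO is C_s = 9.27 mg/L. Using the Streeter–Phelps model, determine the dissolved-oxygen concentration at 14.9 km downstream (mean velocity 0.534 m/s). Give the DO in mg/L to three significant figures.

Travel time t = x/v = 14.9 km / (0.534 m/s) = 14900 m / 0.534 m/s = 27900 s = 0.3229 d.
k_d L₀/(k_2−k_d) = 0.239×53.1/(1.35−0.239) = 12.69/1.111 = 11.42 mg/L.
e^(−k_d t) = e^(−0.239×0.3229) = 0.9257; e^(−k_2 t) = e^(−1.35×0.3229) = 0.6466.
D = 11.42 × (0.9257 − 0.6466) + 0.472 × 0.6466 = 3.188 + 0.3052 = 3.493 mg/L.
DO = C_s − D = 9.27 − 3.493 = 5.777 mg/L.

DO ≈ 5.78 mg/L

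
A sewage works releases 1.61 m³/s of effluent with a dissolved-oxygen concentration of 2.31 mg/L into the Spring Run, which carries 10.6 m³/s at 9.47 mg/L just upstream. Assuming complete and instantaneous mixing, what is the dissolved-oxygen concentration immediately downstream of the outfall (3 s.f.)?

Flow-weighted mixing: C = (Q_r C_r + Q_w C_w)/(Q_r + Q_w)
= (10.6×9.47 + 1.61×2.31)/(10.6 + 1.61) = 104.1/12.21 = 8.526 mg/L.

8.53 mg/L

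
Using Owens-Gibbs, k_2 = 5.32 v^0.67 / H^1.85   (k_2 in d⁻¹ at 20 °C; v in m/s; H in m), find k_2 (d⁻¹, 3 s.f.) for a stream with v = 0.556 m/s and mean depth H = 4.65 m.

k_2 = 5.32 × 0.556^0.67 / 4.65^1.85 = 5.32 × 0.6748 / 17.17 = 0.2091 d⁻¹.

k_2 ≈ 0.209 d⁻¹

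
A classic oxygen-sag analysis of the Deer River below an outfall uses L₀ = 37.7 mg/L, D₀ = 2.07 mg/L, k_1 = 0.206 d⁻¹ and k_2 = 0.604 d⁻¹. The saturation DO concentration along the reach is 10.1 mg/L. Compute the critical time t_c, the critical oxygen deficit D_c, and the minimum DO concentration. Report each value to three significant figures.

At the critical point dD/dt = 0, so k_1 L₀ e^(−k_1 t) = k_2 D. Substituting D(t) from the Streeter–Phelps equation and solving for t gives
t_c = ln[(k_2/k_1)(1 − D₀(k_2−k_1)/(k_1 L₀))] / (k_2−k_1).
Here k_2−k_1 = 0.3980 d⁻¹ and 1 − D₀(k_2−k_1)/(k_1 L₀) = 1 − 2.07×0.3980/(0.206×37.7) = 0.8939, so
t_c = ln(2.932 × 0.8939) / 0.3980 = 0.9636 / 0.3980 = 2.421 d.
D_c = (k_1/k_2) L₀ e^(−k_1 t_c) = (0.206/0.604) × 37.7 × e^(−0.206×2.421) = 0.3411 × 37.7 × 0.6073 = 7.809 mg/L.
Minimum DO = C_s − D_c = 10.1 − 7.809 = 2.291 mg/L.

t_c ≈ 2.42 d; D_c ≈ 7.81 mg/L; min DO ≈ 2.29 mg/L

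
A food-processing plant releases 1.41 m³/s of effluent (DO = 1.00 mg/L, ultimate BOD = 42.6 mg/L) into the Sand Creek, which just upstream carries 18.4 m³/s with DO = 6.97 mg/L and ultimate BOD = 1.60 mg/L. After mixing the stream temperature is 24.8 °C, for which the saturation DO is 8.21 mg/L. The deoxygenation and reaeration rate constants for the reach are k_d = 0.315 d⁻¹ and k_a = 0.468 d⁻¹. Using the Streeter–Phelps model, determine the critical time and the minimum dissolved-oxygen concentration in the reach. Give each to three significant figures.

t_c ≈ 1.30 d; minimum DO ≈ 6.19 mg/L

Mixed DO = (18.4×6.97 + 1.41×1.00)/(18.4+1.41) = 129.7/19.81 = 6.545 mg/L.
Mixed L₀ = (18.4×1.60 + 1.41×42.6)/(19.81) = 89.51/19.81 = 4.518 mg/L.
Initial deficit D₀ = C_s − DO₀ = 8.21 − 6.545 = 1.665 mg/L.
t_c = (1/0.1530) ln[(0.468/0.315)(1 − 1.665×0.1530/(0.315×4.518))] = 6.536 × ln(1.220) = 1.299 d.
D_c = (0.315/0.468) × 4.518 × e^(−0.315×1.299) = 0.6731 × 4.518 × 0.6643 = 2.020 mg/L.
Minimum DO = 8.21 − 2.020 = 6.190 mg/L.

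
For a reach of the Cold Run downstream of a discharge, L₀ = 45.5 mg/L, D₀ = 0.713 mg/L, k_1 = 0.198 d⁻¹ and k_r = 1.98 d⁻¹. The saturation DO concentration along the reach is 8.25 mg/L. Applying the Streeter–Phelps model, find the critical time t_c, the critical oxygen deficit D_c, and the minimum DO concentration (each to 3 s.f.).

At the critical point dD/dt = 0, so k_1 L₀ e^(−k_1 t) = k_r D. Substituting D(t) from the Streeter–Phelps equation and solving for t gives
t_c = ln[(k_r/k_1)(1 − D₀(k_r−k_1)/(k_1 L₀))] / (k_r−k_1).
Here k_r−k_1 = 1.782 d⁻¹ and 1 − D₀(k_r−k_1)/(k_1 L₀) = 1 − 0.713×1.782/(0.198×45.5) = 0.8590, so
t_c = ln(10.00 × 0.8590) / 1.782 = 2.151 / 1.782 = 1.207 d.
L(t_c) = L₀ e^(−k_1 t_c) = 45.5 × 0.7875 = 35.83 mg/L, and at the critical point k_r D_c = k_1 L, so D_c = (0.198/1.98) × 35.83 = 3.583 mg/L.
Minimum DO = C_s − D_c = 8.25 − 3.583 = 4.667 mg/L.

t_c ≈ 1.21 d; D_c ≈ 3.58 mg/L; min DO ≈ 4.67 mg/L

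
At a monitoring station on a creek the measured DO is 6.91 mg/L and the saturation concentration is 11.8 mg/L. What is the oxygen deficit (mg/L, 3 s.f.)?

D = C_s − C = 11.8 − 6.91 = 4.89 mg/L.

D ≈ 4.89 mg/L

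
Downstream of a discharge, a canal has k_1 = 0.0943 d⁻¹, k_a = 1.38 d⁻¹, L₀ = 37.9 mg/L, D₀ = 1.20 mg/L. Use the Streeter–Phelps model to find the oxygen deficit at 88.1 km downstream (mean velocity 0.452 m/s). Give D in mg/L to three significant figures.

D ≈ 2.18 mg/L

Travel time t = x/v = 88.1 km / (0.452 m/s) = 88100 m / 0.452 m/s = 194900 s = 2.256 d.
k_1 L₀/(k_a−k_1) = 0.0943×37.9/(1.38−0.0943) = 3.574/1.286 = 2.780 mg/L.
e^(−k_1 t) = e^(−0.0943×2.256) = 0.8084; e^(−k_a t) = e^(−1.38×2.256) = 0.04446.
D = 2.780 × (0.8084 − 0.04446) + 1.20 × 0.04446 = 2.124 + 0.05335 = 2.177 mg/L.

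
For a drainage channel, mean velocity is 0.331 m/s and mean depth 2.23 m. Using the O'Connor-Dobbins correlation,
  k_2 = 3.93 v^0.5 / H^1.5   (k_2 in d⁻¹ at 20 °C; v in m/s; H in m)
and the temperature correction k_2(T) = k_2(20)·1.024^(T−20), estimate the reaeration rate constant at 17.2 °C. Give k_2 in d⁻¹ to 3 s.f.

k_2 ≈ 0.635 d⁻¹

k_2(20) = 3.93 × 0.331^0.5 / 2.23^1.5 = 3.93 × 0.5753 / 3.330 = 0.6790 d⁻¹.
k_2(17.2) = 0.6790 × 1.024^(17.2−20) = 0.6790 × 0.9358 = 0.6353 d⁻¹.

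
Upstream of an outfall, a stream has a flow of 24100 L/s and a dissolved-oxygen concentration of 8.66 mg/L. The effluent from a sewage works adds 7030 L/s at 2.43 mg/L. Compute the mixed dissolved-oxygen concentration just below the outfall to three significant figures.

Flow-weighted mixing: C = (Q_r C_r + Q_w C_w)/(Q_r + Q_w)
= (24100×8.66 + 7030×2.43)/(24100 + 7030) = 225800/31130 = 7.253 mg/L.

7.25 mg/L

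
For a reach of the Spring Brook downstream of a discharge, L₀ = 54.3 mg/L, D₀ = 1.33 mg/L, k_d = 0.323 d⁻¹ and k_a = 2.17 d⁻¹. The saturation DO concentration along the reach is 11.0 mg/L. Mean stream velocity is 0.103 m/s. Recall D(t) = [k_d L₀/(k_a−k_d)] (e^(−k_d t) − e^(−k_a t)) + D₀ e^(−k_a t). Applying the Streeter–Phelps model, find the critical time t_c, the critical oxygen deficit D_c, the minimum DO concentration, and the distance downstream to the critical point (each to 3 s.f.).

t_c ≈ 0.950 d; D_c ≈ 5.95 mg/L; min DO ≈ 5.05 mg/L; x_c ≈ 8.45 km

t_c = [1/(k_a−k_d)] ln[(k_a/k_d)(1 − D₀(k_a−k_d)/(k_d L₀))]
= [1/(2.17−0.323)] ln[(2.17/0.323)(1 − 1.33×1.847/(0.323×54.3))]
= (1/1.847) ln[6.718 × 0.8599] = 0.5414 × ln(5.777) = 0.5414 × 1.754 = 0.9496 d.
D_c = (k_d/k_a) L₀ e^(−k_d t_c) = (0.323/2.17) × 54.3 × e^(−0.323×0.9496) = 0.1488 × 54.3 × 0.7359 = 5.947 mg/L.
Minimum DO = C_s − D_c = 11.0 − 5.947 = 5.053 mg/L.
x_c = v t_c = 0.103 m/s × 0.9496 d × 86400 s/d = 8451 m ≈ 8.45 km.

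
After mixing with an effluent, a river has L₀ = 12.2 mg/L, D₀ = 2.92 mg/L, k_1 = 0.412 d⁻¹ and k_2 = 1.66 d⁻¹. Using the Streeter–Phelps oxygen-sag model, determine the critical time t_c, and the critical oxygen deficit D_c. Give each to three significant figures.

t_c = [1/(k_2−k_1)] ln[(k_2/k_1)(1 − D₀(k_2−k_1)/(k_1 L₀))]
= [1/(1.66−0.412)] ln[(1.66/0.412)(1 − 2.92×1.248/(0.412×12.2))]
= (1/1.248) ln[4.029 × 0.2750] = 0.8013 × ln(1.108) = 0.8013 × 0.1026 = 0.08217 d.
D_c = (k_1/k_2) L₀ e^(−k_1 t_c) = (0.412/1.66) × 12.2 × e^(−0.412×0.08217) = 0.2482 × 12.2 × 0.9667 = 2.927 mg/L.

t_c ≈ 0.0822 d; D_c ≈ 2.93 mg/L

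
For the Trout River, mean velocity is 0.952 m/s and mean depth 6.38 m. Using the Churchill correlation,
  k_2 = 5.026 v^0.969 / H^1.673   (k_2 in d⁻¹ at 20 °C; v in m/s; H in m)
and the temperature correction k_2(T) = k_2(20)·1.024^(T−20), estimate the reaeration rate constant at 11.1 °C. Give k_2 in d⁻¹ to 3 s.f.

k_2(20) = 5.026 × 0.952^0.969 / 6.38^1.673 = 5.026 × 0.9535 / 22.21 = 0.2158 d⁻¹.
k_2(11.1) = 0.2158 × 1.024^(11.1−20) = 0.2158 × 0.8097 = 0.1747 d⁻¹.

k_2 ≈ 0.175 d⁻¹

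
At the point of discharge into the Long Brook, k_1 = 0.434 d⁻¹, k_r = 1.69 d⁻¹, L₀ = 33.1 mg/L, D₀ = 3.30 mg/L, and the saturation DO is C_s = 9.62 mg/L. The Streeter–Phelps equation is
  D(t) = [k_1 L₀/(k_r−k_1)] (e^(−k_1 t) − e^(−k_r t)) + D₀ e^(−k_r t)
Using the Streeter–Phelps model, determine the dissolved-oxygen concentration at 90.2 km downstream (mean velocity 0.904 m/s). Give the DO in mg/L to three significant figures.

DO ≈ 3.85 mg/L

Travel time t = x/v = 90.2 km / (0.904 m/s) = 90200 m / 0.904 m/s = 99780 s = 1.155 d.
k_1 L₀/(k_r−k_1) = 0.434×33.1/(1.69−0.434) = 14.37/1.256 = 11.44 mg/L.
e^(−k_1 t) = e^(−0.434×1.155) = 0.6058; e^(−k_r t) = e^(−1.69×1.155) = 0.1420.
D = 11.44 × (0.6058 − 0.1420) + 3.30 × 0.1420 = 5.304 + 0.4687 = 5.773 mg/L.
DO = C_s − D = 9.62 − 5.773 = 3.847 mg/L.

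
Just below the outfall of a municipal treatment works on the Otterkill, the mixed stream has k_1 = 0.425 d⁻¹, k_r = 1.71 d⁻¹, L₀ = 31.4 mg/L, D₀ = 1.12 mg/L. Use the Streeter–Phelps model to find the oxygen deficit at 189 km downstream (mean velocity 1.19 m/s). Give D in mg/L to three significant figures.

Travel time t = x/v = 189 km / (1.19 m/s) = 189000 m / 1.19 m/s = 158800 s = 1.838 d.
k_1 L₀/(k_r−k_1) = 0.425×31.4/(1.71−0.425) = 13.34/1.285 = 10.39 mg/L.
e^(−k_1 t) = e^(−0.425×1.838) = 0.4578; e^(−k_r t) = e^(−1.71×1.838) = 0.04314.
D = 10.39 × (0.4578 − 0.04314) + 1.12 × 0.04314 = 4.307 + 0.04831 = 4.355 mg/L.

D ≈ 4.36 mg/L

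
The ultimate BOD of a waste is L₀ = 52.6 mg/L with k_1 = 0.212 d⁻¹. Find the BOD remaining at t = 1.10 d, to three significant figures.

L_t = L₀ e^(−k_1 t) = 52.6 × e^(−0.212×1.10) = 52.6 × 0.7920 = 41.66 mg/L.

L ≈ 41.7 mg/L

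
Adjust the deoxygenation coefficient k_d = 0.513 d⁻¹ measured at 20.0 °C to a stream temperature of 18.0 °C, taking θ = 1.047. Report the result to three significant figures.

k_d ≈ 0.468 d⁻¹

k_d(T₂) = k_d(T₁) · θ^(T₂−T₁) = 0.513 × 1.047^(18.0−20.0)
= 0.513 × 1.047^-2.00 = 0.513 × 0.9122 = 0.4680 d⁻¹.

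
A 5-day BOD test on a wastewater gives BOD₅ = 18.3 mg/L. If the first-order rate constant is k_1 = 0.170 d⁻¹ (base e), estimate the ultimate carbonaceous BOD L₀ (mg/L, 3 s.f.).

L₀ ≈ 32.0 mg/L

BOD₅ = L₀(1 − e^(−5k_1)) ⇒ L₀ = BOD₅ / (1 − e^(−5×0.170))
= 18.3 / (1 − 0.4274) = 18.3 / 0.5726 = 31.96 mg/L.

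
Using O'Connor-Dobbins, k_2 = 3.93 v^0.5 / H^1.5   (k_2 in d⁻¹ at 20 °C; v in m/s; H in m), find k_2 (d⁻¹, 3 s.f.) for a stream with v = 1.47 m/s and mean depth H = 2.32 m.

k_2 = 3.93 × 1.47^0.5 / 2.32^1.5 = 3.93 × 1.212 / 3.534 = 1.348 d⁻¹.

k_2 ≈ 1.35 d⁻¹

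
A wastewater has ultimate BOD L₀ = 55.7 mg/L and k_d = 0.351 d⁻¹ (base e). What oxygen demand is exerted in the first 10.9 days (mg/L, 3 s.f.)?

y ≈ 54.5 mg/L

y_t = L₀(1 − e^(−k_d t)) = 55.7 × (1 − e^(−0.351×10.9))
= 55.7 × (1 − 0.02180) = 55.7 × 0.9782 = 54.49 mg/L.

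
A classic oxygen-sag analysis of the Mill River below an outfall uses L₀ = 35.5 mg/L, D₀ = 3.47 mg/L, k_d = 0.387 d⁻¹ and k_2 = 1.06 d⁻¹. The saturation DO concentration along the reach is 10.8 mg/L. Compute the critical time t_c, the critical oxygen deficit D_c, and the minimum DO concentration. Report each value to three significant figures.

At the critical point dD/dt = 0, so k_d L₀ e^(−k_d t) = k_2 D. Substituting D(t) from the Streeter–Phelps equation and solving for t gives
t_c = ln[(k_2/k_d)(1 − D₀(k_2−k_d)/(k_d L₀))] / (k_2−k_d).
Here k_2−k_d = 0.6730 d⁻¹ and 1 − D₀(k_2−k_d)/(k_d L₀) = 1 − 3.47×0.6730/(0.387×35.5) = 0.8300, so
t_c = ln(2.739 × 0.8300) / 0.6730 = 0.8213 / 0.6730 = 1.220 d.
D_c = (k_d/k_2) L₀ e^(−k_d t_c) = (0.387/1.06) × 35.5 × e^(−0.387×1.220) = 0.3651 × 35.5 × 0.6236 = 8.082 mg/L.
Minimum DO = C_s − D_c = 10.8 − 8.082 = 2.718 mg/L.

t_c ≈ 1.22 d; D_c ≈ 8.08 mg/L; min DO ≈ 2.72 mg/L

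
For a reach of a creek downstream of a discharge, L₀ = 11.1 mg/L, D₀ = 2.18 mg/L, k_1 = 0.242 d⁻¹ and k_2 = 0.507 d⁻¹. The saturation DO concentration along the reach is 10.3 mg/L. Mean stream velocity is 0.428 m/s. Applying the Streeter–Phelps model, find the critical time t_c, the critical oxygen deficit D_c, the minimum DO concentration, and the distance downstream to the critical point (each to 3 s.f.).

t_c ≈ 1.88 d; D_c ≈ 3.36 mg/L; min DO ≈ 6.94 mg/L; x_c ≈ 69.4 km

t_c = [1/(k_2−k_1)] ln[(k_2/k_1)(1 − D₀(k_2−k_1)/(k_1 L₀))]
= [1/(0.507−0.242)] ln[(0.507/0.242)(1 − 2.18×0.2650/(0.242×11.1))]
= (1/0.2650) ln[2.095 × 0.7849] = 3.774 × ln(1.644) = 3.774 × 0.4974 = 1.877 d.
D_c = (k_1/k_2) L₀ e^(−k_1 t_c) = (0.242/0.507) × 11.1 × e^(−0.242×1.877) = 0.4773 × 11.1 × 0.6349 = 3.364 mg/L.
Minimum DO = C_s − D_c = 10.3 − 3.364 = 6.936 mg/L.
x_c = v t_c = 0.428 m/s × 1.877 d × 86400 s/d = 69410 m ≈ 69.4 km.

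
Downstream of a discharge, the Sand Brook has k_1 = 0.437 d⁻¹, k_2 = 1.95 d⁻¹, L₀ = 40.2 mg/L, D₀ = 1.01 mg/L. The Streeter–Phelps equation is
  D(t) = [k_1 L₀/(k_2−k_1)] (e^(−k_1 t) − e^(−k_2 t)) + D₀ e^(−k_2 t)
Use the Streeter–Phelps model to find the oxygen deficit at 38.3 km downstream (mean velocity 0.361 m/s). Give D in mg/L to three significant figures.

Travel time t = x/v = 38.3 km / (0.361 m/s) = 38300 m / 0.361 m/s = 106100 s = 1.228 d.
k_1 L₀/(k_2−k_1) = 0.437×40.2/(1.95−0.437) = 17.57/1.513 = 11.61 mg/L.
e^(−k_1 t) = e^(−0.437×1.228) = 0.5847; e^(−k_2 t) = e^(−1.95×1.228) = 0.09122.
D = 11.61 × (0.5847 − 0.09122) + 1.01 × 0.09122 = 5.730 + 0.09213 = 5.822 mg/L.

D ≈ 5.82 mg/L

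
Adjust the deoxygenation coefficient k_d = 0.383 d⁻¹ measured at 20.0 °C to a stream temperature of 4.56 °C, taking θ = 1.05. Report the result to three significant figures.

k_d ≈ 0.180 d⁻¹

k_d(T₂) = k_d(T₁) · θ^(T₂−T₁) = 0.383 × 1.05^(4.56−20.0)
= 0.383 × 1.05^-15.4 = 0.383 × 0.4708 = 0.1803 d⁻¹.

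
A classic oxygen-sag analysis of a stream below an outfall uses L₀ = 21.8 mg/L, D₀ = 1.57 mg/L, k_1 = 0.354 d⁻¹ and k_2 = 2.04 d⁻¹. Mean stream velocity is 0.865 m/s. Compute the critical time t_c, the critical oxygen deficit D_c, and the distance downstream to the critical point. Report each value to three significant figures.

t_c ≈ 0.790 d; D_c ≈ 2.86 mg/L; x_c ≈ 59.0 km

At the critical point dD/dt = 0, so k_1 L₀ e^(−k_1 t) = k_2 D. Substituting D(t) from the Streeter–Phelps equation and solving for t gives
t_c = ln[(k_2/k_1)(1 − D₀(k_2−k_1)/(k_1 L₀))] / (k_2−k_1).
Here k_2−k_1 = 1.686 d⁻¹ and 1 − D₀(k_2−k_1)/(k_1 L₀) = 1 − 1.57×1.686/(0.354×21.8) = 0.6570, so
t_c = ln(5.763 × 0.6570) / 1.686 = 1.331 / 1.686 = 0.7896 d.
L(t_c) = L₀ e^(−k_1 t_c) = 21.8 × 0.7561 = 16.48 mg/L, and at the critical point k_2 D_c = k_1 L, so D_c = (0.354/2.04) × 16.48 = 2.860 mg/L.
x_c = v t_c = 0.865 m/s × 0.7896 d × 86400 s/d = 59010 m ≈ 59.0 km.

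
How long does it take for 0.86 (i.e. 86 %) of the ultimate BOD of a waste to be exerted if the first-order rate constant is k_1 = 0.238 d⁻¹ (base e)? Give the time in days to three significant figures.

y/L₀ = 1 − e^(−k_1 t) = 0.86 ⇒ e^(−k_1 t) = 0.140
t = −ln(0.140) / 0.238 = 1.966 / 0.238 = 8.261 d.

t ≈ 8.26 d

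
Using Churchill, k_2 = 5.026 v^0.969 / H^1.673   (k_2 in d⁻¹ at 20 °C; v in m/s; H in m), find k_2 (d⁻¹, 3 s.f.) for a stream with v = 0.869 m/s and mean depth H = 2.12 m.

k_2 = 5.026 × 0.869^0.969 / 2.12^1.673 = 5.026 × 0.8728 / 3.515 = 1.248 d⁻¹.

k_2 ≈ 1.25 d⁻¹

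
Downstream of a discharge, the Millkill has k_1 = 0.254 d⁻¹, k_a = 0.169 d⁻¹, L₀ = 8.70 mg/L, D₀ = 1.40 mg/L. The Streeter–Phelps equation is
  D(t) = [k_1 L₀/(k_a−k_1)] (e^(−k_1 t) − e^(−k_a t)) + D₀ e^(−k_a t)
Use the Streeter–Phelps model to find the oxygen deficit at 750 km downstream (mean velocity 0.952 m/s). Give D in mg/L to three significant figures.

Travel time t = x/v = 750 km / (0.952 m/s) = 750000 m / 0.952 m/s = 787800 s = 9.118 d.
k_1 L₀/(k_a−k_1) = 0.254×8.70/(0.169−0.254) = 2.210/-0.08500 = -26.00 mg/L.
e^(−k_1 t) = e^(−0.254×9.118) = 0.09866; e^(−k_a t) = e^(−0.169×9.118) = 0.2142.
D = -26.00 × (0.09866 − 0.2142) + 1.40 × 0.2142 = 3.003 + 0.2998 = 3.303 mg/L.

D ≈ 3.30 mg/L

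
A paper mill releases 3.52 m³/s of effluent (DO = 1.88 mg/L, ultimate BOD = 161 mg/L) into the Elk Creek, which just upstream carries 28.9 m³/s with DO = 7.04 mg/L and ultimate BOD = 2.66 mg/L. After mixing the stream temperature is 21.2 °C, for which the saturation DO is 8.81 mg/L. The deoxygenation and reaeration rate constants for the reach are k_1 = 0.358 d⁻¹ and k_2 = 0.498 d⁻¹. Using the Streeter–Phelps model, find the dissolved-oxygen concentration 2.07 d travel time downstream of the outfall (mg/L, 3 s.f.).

DO ≈ 1.89 mg/L

Mixed DO = (28.9×7.04 + 3.52×1.88)/(28.9+3.52) = 210.1/32.42 = 6.480 mg/L.
Mixed L₀ = (28.9×2.66 + 3.52×161)/(32.42) = 643.6/32.42 = 19.85 mg/L.
Initial deficit D₀ = C_s − DO₀ = 8.81 − 6.480 = 2.330 mg/L.
D(2.07) = [0.358×19.85/(0.498−0.358)](e^(−0.358×2.07) − e^(−0.498×2.07)) + 2.330 e^(−0.498×2.07)
= 50.76 × (0.4766 − 0.3567) + 2.330 × 0.3567 = 6.918 mg/L.
DO = 8.81 − 6.918 = 1.892 mg/L.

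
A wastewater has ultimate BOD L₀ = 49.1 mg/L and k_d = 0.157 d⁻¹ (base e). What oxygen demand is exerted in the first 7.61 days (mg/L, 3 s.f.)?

y ≈ 34.2 mg/L

y_t = L₀(1 − e^(−k_d t)) = 49.1 × (1 − e^(−0.157×7.61))
= 49.1 × (1 − 0.3028) = 49.1 × 0.6972 = 34.23 mg/L.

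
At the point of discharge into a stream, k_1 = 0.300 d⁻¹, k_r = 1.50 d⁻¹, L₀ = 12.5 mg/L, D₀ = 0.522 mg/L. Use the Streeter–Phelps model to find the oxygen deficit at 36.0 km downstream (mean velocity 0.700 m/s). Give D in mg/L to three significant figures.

D ≈ 1.55 mg/L

Travel time t = x/v = 36.0 km / (0.700 m/s) = 36000 m / 0.700 m/s = 51430 s = 0.5952 d.
k_1 L₀/(k_r−k_1) = 0.300×12.5/(1.50−0.300) = 3.750/1.200 = 3.125 mg/L.
e^(−k_1 t) = e^(−0.300×0.5952) = 0.8365; e^(−k_r t) = e^(−1.50×0.5952) = 0.4095.
D = 3.125 × (0.8365 − 0.4095) + 0.522 × 0.4095 = 1.334 + 0.2138 = 1.548 mg/L.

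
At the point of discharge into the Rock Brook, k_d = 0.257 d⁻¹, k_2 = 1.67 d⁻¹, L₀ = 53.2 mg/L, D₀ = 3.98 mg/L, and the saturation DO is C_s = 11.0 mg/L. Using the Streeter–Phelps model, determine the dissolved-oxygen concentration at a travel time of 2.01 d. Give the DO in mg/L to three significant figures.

k_d L₀/(k_2−k_d) = 0.257×53.2/(1.67−0.257) = 13.67/1.413 = 9.676 mg/L.
e^(−k_d t) = e^(−0.257×2.010) = 0.5966; e^(−k_2 t) = e^(−1.67×2.010) = 0.03485.
D = 9.676 × (0.5966 − 0.03485) + 3.98 × 0.03485 = 5.435 + 0.1387 = 5.574 mg/L.
DO = C_s − D = 11.0 − 5.574 = 5.426 mg/L.

DO ≈ 5.43 mg/L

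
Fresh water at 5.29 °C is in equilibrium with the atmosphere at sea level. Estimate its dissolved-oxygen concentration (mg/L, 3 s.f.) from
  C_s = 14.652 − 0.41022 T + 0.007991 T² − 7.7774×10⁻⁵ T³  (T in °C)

C_s ≈ 12.7 mg/L

C_s = 14.652 − 0.41022×5.29 + 0.007991×5.29² − 7.7774×10⁻⁵×5.29³ = 12.69 mg/L.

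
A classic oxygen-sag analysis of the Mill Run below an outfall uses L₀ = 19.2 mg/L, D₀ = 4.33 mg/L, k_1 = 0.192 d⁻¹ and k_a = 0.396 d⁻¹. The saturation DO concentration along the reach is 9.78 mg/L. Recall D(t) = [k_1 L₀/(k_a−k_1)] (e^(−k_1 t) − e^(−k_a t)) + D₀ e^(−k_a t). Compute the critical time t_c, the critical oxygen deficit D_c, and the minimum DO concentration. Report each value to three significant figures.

With k_a/k_1 = 2.062 and 1 − D₀(k_a−k_1)/(k_1 L₀) = 0.7604,
t_c = ln(2.062 × 0.7604) / (0.396 − 0.192) = ln(1.568) / 0.2040 = 0.4500/0.2040 = 2.206 d.
L(t_c) = L₀ e^(−k_1 t_c) = 19.2 × 0.6547 = 12.57 mg/L, and at the critical point k_a D_c = k_1 L, so D_c = (0.192/0.396) × 12.57 = 6.095 mg/L.
Minimum DO = C_s − D_c = 9.78 − 6.095 = 3.685 mg/L.

t_c ≈ 2.21 d; D_c ≈ 6.10 mg/L; min DO ≈ 3.68 mg/L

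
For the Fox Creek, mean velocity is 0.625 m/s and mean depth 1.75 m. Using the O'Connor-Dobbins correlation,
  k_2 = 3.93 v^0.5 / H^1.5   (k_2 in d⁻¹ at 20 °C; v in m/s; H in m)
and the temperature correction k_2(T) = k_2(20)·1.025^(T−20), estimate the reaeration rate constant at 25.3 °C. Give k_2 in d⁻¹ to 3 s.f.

k_2 ≈ 1.53 d⁻¹

k_2(20) = 3.93 × 0.625^0.5 / 1.75^1.5 = 3.93 × 0.7906 / 2.315 = 1.342 d⁻¹.
k_2(25.3) = 1.342 × 1.025^(25.3−20) = 1.342 × 1.140 = 1.530 d⁻¹.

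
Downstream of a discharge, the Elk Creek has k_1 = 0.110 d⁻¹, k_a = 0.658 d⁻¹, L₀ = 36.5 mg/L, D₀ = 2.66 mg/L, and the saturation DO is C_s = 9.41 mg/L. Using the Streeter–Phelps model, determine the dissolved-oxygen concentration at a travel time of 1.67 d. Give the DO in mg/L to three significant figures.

DO ≈ 4.87 mg/L

k_1 L₀/(k_a−k_1) = 0.110×36.5/(0.658−0.110) = 4.015/0.5480 = 7.327 mg/L.
e^(−k_1 t) = e^(−0.110×1.670) = 0.8322; e^(−k_a t) = e^(−0.658×1.670) = 0.3333.
D = 7.327 × (0.8322 − 0.3333) + 2.66 × 0.3333 = 3.656 + 0.8864 = 4.542 mg/L.
DO = C_s − D = 9.41 − 4.542 = 4.868 mg/L.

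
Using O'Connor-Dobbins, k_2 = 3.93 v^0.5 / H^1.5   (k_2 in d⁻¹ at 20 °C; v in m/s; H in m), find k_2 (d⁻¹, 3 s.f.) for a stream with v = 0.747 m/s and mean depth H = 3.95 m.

k_2 = 3.93 × 0.747^0.5 / 3.95^1.5 = 3.93 × 0.8643 / 7.850 = 0.4327 d⁻¹.

k_2 ≈ 0.433 d⁻¹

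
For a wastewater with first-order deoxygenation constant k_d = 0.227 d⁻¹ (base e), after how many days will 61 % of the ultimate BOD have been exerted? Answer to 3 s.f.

t ≈ 4.15 d

y/L₀ = 1 − e^(−k_d t) = 0.61 ⇒ e^(−k_d t) = 0.390
t = −ln(0.390) / 0.227 = 0.9416 / 0.227 = 4.148 d.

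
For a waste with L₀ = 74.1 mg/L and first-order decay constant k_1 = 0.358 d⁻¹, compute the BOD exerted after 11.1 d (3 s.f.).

y ≈ 72.7 mg/L

y_t = L₀(1 − e^(−k_1 t)) = 74.1 × (1 − e^(−0.358×11.1))
= 74.1 × (1 − 0.01880) = 74.1 × 0.9812 = 72.71 mg/L.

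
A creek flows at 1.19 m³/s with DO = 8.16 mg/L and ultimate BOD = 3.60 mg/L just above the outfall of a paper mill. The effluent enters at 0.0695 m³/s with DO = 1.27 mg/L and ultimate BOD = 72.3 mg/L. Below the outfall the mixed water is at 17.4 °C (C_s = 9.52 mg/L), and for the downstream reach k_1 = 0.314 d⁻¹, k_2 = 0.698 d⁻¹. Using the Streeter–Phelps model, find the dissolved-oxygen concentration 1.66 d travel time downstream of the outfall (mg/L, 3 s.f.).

Mixed DO = (1.19×8.16 + 0.0695×1.27)/(1.19+0.0695) = 9.799/1.260 = 7.780 mg/L.
Mixed L₀ = (1.19×3.60 + 0.0695×72.3)/(1.260) = 9.309/1.260 = 7.391 mg/L.
Initial deficit D₀ = C_s − DO₀ = 9.52 − 7.780 = 1.740 mg/L.
D(1.66) = [0.314×7.391/(0.698−0.314)](e^(−0.314×1.66) − e^(−0.698×1.66)) + 1.740 e^(−0.698×1.66)
= 6.044 × (0.5938 − 0.3139) + 1.740 × 0.3139 = 2.238 mg/L.
DO = 9.52 − 2.238 = 7.282 mg/L.

DO ≈ 7.28 mg/L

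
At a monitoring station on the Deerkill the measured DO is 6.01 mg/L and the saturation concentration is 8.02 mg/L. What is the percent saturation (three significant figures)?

% saturation = C/C_s × 100 = 6.01/8.02 × 100 = 74.9 %.

74.9 % saturation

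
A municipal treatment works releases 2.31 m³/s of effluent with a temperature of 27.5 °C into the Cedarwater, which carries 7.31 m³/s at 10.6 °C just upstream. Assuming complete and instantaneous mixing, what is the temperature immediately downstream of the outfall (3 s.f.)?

Flow-weighted mixing: C = (Q_r C_r + Q_w C_w)/(Q_r + Q_w)
= (7.31×10.6 + 2.31×27.5)/(7.31 + 2.31) = 141.0/9.620 = 14.66 °C.

14.7 °C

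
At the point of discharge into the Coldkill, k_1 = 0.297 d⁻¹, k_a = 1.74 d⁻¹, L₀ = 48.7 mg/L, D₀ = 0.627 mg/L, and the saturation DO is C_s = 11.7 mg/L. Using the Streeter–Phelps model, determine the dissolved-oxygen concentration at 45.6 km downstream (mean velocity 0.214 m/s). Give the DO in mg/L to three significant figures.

DO ≈ 7.01 mg/L

Travel time t = x/v = 45.6 km / (0.214 m/s) = 45600 m / 0.214 m/s = 213100 s = 2.466 d.
k_1 L₀/(k_a−k_1) = 0.297×48.7/(1.74−0.297) = 14.46/1.443 = 10.02 mg/L.
e^(−k_1 t) = e^(−0.297×2.466) = 0.4807; e^(−k_a t) = e^(−1.74×2.466) = 0.01369.
D = 10.02 × (0.4807 − 0.01369) + 0.627 × 0.01369 = 4.681 + 0.008582 = 4.690 mg/L.
DO = C_s − D = 11.7 − 4.690 = 7.010 mg/L.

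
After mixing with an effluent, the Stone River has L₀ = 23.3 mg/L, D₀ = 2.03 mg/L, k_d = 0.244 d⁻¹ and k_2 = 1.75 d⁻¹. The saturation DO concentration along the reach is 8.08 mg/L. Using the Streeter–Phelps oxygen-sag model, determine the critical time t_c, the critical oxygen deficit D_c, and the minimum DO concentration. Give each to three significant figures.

t_c ≈ 0.796 d; D_c ≈ 2.68 mg/L; min DO ≈ 5.40 mg/L

At the critical point dD/dt = 0, so k_d L₀ e^(−k_d t) = k_2 D. Substituting D(t) from the Streeter–Phelps equation and solving for t gives
t_c = ln[(k_2/k_d)(1 − D₀(k_2−k_d)/(k_d L₀))] / (k_2−k_d).
Here k_2−k_d = 1.506 d⁻¹ and 1 − D₀(k_2−k_d)/(k_d L₀) = 1 − 2.03×1.506/(0.244×23.3) = 0.4623, so
t_c = ln(7.172 × 0.4623) / 1.506 = 1.199 / 1.506 = 0.7959 d.
L(t_c) = L₀ e^(−k_d t_c) = 23.3 × 0.8235 = 19.19 mg/L, and at the critical point k_2 D_c = k_d L, so D_c = (0.244/1.75) × 19.19 = 2.675 mg/L.
Minimum DO = C_s − D_c = 8.08 − 2.675 = 5.405 mg/L.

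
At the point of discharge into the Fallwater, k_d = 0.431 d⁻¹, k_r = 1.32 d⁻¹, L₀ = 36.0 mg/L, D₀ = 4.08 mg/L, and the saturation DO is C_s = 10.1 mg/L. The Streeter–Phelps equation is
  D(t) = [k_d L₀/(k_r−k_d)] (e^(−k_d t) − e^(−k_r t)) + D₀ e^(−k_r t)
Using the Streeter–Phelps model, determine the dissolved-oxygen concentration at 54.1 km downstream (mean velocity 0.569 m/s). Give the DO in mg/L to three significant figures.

Travel time t = x/v = 54.1 km / (0.569 m/s) = 54100 m / 0.569 m/s = 95080 s = 1.100 d.
k_d L₀/(k_r−k_d) = 0.431×36.0/(1.32−0.431) = 15.52/0.8890 = 17.45 mg/L.
e^(−k_d t) = e^(−0.431×1.100) = 0.6223; e^(−k_r t) = e^(−1.32×1.100) = 0.2340.
D = 17.45 × (0.6223 − 0.2340) + 4.08 × 0.2340 = 6.778 + 0.9546 = 7.733 mg/L.
DO = C_s − D = 10.1 − 7.733 = 2.367 mg/L.

DO ≈ 2.37 mg/L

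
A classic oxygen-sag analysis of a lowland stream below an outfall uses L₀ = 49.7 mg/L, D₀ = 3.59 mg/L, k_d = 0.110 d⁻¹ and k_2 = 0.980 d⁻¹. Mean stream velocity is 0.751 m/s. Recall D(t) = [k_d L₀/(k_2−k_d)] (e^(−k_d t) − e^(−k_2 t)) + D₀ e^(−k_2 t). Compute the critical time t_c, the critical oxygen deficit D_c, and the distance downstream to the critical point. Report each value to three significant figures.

t_c ≈ 1.54 d; D_c ≈ 4.71 mg/L; x_c ≈ 99.9 km

t_c = [1/(k_2−k_d)] ln[(k_2/k_d)(1 − D₀(k_2−k_d)/(k_d L₀))]
= [1/(0.980−0.110)] ln[(0.980/0.110)(1 − 3.59×0.8700/(0.110×49.7))]
= (1/0.8700) ln[8.909 × 0.4287] = 1.149 × ln(3.819) = 1.149 × 1.340 = 1.540 d.
D_c = (k_d/k_2) L₀ e^(−k_d t_c) = (0.110/0.980) × 49.7 × e^(−0.110×1.540) = 0.1122 × 49.7 × 0.8441 = 4.709 mg/L.
x_c = v t_c = 0.751 m/s × 1.540 d × 86400 s/d = 99950 m ≈ 99.9 km.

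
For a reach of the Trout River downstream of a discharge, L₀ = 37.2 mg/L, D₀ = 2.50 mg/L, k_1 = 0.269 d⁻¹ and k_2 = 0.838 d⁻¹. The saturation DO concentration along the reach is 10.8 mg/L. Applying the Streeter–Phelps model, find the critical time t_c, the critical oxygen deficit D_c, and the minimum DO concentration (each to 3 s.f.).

With k_2/k_1 = 3.115 and 1 − D₀(k_2−k_1)/(k_1 L₀) = 0.8578,
t_c = ln(3.115 × 0.8578) / (0.838 − 0.269) = ln(2.672) / 0.5690 = 0.9830/0.5690 = 1.728 d.
L(t_c) = L₀ e^(−k_1 t_c) = 37.2 × 0.6283 = 23.37 mg/L, and at the critical point k_2 D_c = k_1 L, so D_c = (0.269/0.838) × 23.37 = 7.503 mg/L.
Minimum DO = C_s − D_c = 10.8 − 7.503 = 3.297 mg/L.

t_c ≈ 1.73 d; D_c ≈ 7.50 mg/L; min DO ≈ 3.30 mg/L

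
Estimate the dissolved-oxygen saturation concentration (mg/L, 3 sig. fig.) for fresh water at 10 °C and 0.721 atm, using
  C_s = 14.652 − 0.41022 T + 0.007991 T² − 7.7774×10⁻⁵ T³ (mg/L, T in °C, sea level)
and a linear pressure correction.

C_s ≈ 8.13 mg/L

At sea level: C_s = 14.652 − 0.41022×10 + 0.007991×10² − 7.7774×10⁻⁵×10³ = 11.27 mg/L.
Pressure correction: C_s' = 11.27 × 0.721 = 8.126 mg/L.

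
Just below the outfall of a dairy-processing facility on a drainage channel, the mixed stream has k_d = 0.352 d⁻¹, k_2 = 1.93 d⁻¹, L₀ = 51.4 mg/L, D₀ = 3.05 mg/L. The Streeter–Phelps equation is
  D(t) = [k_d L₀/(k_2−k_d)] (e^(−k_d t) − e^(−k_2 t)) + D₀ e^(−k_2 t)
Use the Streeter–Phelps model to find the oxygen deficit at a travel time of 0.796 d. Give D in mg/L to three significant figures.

D ≈ 6.85 mg/L

k_d L₀/(k_2−k_d) = 0.352×51.4/(1.93−0.352) = 18.09/1.578 = 11.47 mg/L.
e^(−k_d t) = e^(−0.352×0.7960) = 0.7556; e^(−k_2 t) = e^(−1.93×0.7960) = 0.2152.
D = 11.47 × (0.7556 − 0.2152) + 3.05 × 0.2152 = 6.197 + 0.6563 = 6.853 mg/L.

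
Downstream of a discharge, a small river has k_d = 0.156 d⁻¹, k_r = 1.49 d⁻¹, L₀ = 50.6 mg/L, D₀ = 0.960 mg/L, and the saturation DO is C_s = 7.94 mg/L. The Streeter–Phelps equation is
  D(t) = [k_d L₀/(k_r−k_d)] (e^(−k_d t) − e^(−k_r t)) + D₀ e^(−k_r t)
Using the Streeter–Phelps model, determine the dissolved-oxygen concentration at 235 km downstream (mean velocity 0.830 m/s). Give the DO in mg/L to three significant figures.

DO ≈ 4.43 mg/L

Travel time t = x/v = 235 km / (0.830 m/s) = 235000 m / 0.830 m/s = 283100 s = 3.277 d.
k_d L₀/(k_r−k_d) = 0.156×50.6/(1.49−0.156) = 7.894/1.334 = 5.917 mg/L.
e^(−k_d t) = e^(−0.156×3.277) = 0.5998; e^(−k_r t) = e^(−1.49×3.277) = 0.007576.
D = 5.917 × (0.5998 − 0.007576) + 0.960 × 0.007576 = 3.504 + 0.007273 = 3.511 mg/L.
DO = C_s − D = 7.94 − 3.511 = 4.429 mg/L.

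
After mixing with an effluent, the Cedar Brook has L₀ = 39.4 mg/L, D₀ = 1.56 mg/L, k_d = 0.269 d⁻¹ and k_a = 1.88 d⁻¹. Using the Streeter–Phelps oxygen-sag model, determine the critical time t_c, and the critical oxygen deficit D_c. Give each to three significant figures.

t_c ≈ 1.04 d; D_c ≈ 4.26 mg/L

With k_a/k_d = 6.989 and 1 − D₀(k_a−k_d)/(k_d L₀) = 0.7629,
t_c = ln(6.989 × 0.7629) / (1.88 − 0.269) = ln(5.332) / 1.611 = 1.674/1.611 = 1.039 d.
D_c = (k_d/k_a) L₀ e^(−k_d t_c) = (0.269/1.88) × 39.4 × e^(−0.269×1.039) = 0.1431 × 39.4 × 0.7562 = 4.263 mg/L.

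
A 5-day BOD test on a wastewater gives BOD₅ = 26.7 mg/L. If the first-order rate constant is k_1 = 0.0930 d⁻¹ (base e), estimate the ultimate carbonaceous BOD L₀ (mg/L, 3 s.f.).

BOD₅ = L₀(1 − e^(−5k_1)) ⇒ L₀ = BOD₅ / (1 − e^(−5×0.0930))
= 26.7 / (1 − 0.6281) = 26.7 / 0.3719 = 71.80 mg/L.

L₀ ≈ 71.8 mg/L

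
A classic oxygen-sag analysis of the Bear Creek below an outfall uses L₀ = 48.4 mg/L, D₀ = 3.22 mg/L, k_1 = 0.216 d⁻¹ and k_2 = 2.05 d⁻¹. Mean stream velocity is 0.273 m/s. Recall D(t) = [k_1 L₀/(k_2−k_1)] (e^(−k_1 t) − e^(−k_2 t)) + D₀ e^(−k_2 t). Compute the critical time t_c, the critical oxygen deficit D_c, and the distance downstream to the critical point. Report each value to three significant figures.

t_c = [1/(k_2−k_1)] ln[(k_2/k_1)(1 − D₀(k_2−k_1)/(k_1 L₀))]
= [1/(2.05−0.216)] ln[(2.05/0.216)(1 − 3.22×1.834/(0.216×48.4))]
= (1/1.834) ln[9.491 × 0.4351] = 0.5453 × ln(4.130) = 0.5453 × 1.418 = 0.7733 d.
D_c = (k_1/k_2) L₀ e^(−k_1 t_c) = (0.216/2.05) × 48.4 × e^(−0.216×0.7733) = 0.1054 × 48.4 × 0.8462 = 4.315 mg/L.
x_c = v t_c = 0.273 m/s × 0.7733 d × 86400 s/d = 18240 m ≈ 18.2 km.

t_c ≈ 0.773 d; D_c ≈ 4.32 mg/L; x_c ≈ 18.2 km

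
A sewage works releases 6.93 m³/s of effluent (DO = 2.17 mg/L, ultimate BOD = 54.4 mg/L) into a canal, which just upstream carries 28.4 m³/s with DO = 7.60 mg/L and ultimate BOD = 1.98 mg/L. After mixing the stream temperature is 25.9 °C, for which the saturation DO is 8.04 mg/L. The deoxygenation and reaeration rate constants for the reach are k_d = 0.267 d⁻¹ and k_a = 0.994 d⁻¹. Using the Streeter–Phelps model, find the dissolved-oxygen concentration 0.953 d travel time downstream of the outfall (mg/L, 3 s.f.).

Mixed DO = (28.4×7.60 + 6.93×2.17)/(28.4+6.93) = 230.9/35.33 = 6.535 mg/L.
Mixed L₀ = (28.4×1.98 + 6.93×54.4)/(35.33) = 433.2/35.33 = 12.26 mg/L.
Initial deficit D₀ = C_s − DO₀ = 8.04 − 6.535 = 1.505 mg/L.
D(0.953) = [0.267×12.26/(0.994−0.267)](e^(−0.267×0.953) − e^(−0.994×0.953)) + 1.505 e^(−0.994×0.953)
= 4.503 × (0.7753 − 0.3878) + 1.505 × 0.3878 = 2.329 mg/L.
DO = 8.04 − 2.329 = 5.711 mg/L.

DO ≈ 5.71 mg/L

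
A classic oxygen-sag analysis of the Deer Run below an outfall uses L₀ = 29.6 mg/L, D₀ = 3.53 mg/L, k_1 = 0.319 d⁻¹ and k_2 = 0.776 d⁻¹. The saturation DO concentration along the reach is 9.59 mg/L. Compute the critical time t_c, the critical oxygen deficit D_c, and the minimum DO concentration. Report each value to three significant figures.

t_c ≈ 1.54 d; D_c ≈ 7.46 mg/L; min DO ≈ 2.13 mg/L

With k_2/k_1 = 2.433 and 1 − D₀(k_2−k_1)/(k_1 L₀) = 0.8292,
t_c = ln(2.433 × 0.8292) / (0.776 − 0.319) = ln(2.017) / 0.4570 = 0.7016/0.4570 = 1.535 d.
L(t_c) = L₀ e^(−k_1 t_c) = 29.6 × 0.6128 = 18.14 mg/L, and at the critical point k_2 D_c = k_1 L, so D_c = (0.319/0.776) × 18.14 = 7.456 mg/L.
Minimum DO = C_s − D_c = 9.59 − 7.456 = 2.134 mg/L.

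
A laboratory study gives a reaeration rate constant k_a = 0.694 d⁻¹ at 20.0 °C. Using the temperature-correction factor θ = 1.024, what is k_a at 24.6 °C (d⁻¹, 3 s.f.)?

k_a(T₂) = k_a(T₁) · θ^(T₂−T₁) = 0.694 × 1.024^(24.6−20.0)
= 0.694 × 1.024^4.60 = 0.694 × 1.115 = 0.7740 d⁻¹.

k_a ≈ 0.774 d⁻¹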